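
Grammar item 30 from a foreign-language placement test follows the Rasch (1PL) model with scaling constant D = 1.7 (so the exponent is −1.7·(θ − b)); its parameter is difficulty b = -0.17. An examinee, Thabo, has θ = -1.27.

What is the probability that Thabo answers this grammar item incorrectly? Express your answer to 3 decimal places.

P(θ) = 1 / (1 + exp(−D·(θ − b)))
Exponent: 1.7 × (-1.27 − (-0.17)) = -1.8700
1/(1 + e^{1.8700}) = 0.1335
P = 0.1335
P(incorrect) = 1 − 0.1335 = 0.8665

0.866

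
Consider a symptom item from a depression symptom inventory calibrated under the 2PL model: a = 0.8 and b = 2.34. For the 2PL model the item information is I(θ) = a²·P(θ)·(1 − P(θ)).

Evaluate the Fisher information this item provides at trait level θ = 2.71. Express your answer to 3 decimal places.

P = 1/(1+e^{-0.2960}) = 0.5735
P(1−P) = 0.5735 × 0.4265 = 0.2446
I = a² × P(1−P) = 0.8² × 0.2446 = 0.15655

0.157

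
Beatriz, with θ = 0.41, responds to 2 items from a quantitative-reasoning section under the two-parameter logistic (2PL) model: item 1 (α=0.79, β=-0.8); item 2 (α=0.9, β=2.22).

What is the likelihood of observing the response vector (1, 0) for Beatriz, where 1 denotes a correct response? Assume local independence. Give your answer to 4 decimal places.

P(θ) = 1 / (1 + exp(−α(θ − β)))
P_1 = 1/(1+e^{-0.9559}) = 0.7223
P_2 = 1/(1+e^{1.6290}) = 0.1640
L = P_1 × (1−P_2) = 0.7223 × 0.8360 = 0.60387

0.6039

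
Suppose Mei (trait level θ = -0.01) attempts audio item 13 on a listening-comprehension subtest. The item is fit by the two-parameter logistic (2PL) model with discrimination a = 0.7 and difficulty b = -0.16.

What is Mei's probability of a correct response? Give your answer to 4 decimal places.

0.5262

P(θ) = 1 / (1 + exp(−a(θ − b)))
Exponent: 0.7 × (-0.01 − (-0.16)) = 0.1050
1/(1 + e^{-0.1050}) = 0.5262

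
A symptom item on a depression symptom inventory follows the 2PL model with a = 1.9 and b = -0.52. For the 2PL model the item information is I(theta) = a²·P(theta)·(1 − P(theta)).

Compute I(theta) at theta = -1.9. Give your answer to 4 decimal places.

0.2280

P = 1/(1+e^{2.6220}) = 0.0677
P(1−P) = 0.0677 × 0.9323 = 0.0631
I = a² × P(1−P) = 1.9² × 0.0631 = 0.22796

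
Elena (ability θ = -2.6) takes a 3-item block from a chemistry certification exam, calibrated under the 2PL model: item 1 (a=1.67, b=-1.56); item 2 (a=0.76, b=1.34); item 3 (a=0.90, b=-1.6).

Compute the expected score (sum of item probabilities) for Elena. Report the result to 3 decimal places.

0.486

P(θ) = 1 / (1 + exp(−a(θ − b)))
P_1 = 1/(1+e^{1.7368}) = 0.1497
P_2 = 1/(1+e^{2.9944}) = 0.0477
P_3 = 1/(1+e^{0.9000}) = 0.2891
E[score] = 0.1497 + 0.0477 + 0.2891 = 0.4864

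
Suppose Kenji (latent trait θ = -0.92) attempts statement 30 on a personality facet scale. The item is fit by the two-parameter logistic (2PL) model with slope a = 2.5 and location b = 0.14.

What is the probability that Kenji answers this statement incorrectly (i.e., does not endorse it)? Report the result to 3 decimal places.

0.934

P(θ) = 1 / (1 + exp(−a(θ − b)))
Exponent: 2.5 × (-0.92 − 0.14) = -2.6500
1/(1 + e^{2.6500}) = 0.0660
P(incorrect) = 1 − 0.0660 = 0.9340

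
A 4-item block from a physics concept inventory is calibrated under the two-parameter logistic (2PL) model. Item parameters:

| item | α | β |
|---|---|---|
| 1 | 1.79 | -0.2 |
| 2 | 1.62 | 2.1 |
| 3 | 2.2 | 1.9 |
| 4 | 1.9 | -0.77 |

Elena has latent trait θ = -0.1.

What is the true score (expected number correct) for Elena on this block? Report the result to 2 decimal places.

1.37

P(θ) = 1 / (1 + exp(−α(θ − β)))
P_1 = 1/(1+e^{-0.1790}) = 0.5446
P_2 = 1/(1+e^{3.5640}) = 0.0275
P_3 = 1/(1+e^{4.4000}) = 0.0121
P_4 = 1/(1+e^{-1.2730}) = 0.7813
E[score] = 0.5446 + 0.0275 + 0.0121 + 0.7813 = 1.3656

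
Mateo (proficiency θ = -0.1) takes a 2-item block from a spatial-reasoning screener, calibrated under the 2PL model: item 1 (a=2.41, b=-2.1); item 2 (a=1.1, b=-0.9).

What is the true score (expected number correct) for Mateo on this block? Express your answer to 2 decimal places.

1.70

P(θ) = 1 / (1 + exp(−a(θ − b)))
P_1 = 1/(1+e^{-4.8200}) = 0.9920
P_2 = 1/(1+e^{-0.8800}) = 0.7068
E[score] = 0.9920 + 0.7068 = 1.6988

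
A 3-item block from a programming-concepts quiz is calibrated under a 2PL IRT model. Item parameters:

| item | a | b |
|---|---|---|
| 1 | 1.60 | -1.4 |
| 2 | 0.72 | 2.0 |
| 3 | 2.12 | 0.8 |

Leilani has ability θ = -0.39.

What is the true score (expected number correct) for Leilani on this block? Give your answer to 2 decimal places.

P(θ) = 1 / (1 + exp(−a(θ − b)))
P_1 = 1/(1+e^{-1.6160}) = 0.8342
P_2 = 1/(1+e^{1.7208}) = 0.1518
P_3 = 1/(1+e^{2.5228}) = 0.0743
E[score] = 0.8342 + 0.1518 + 0.0743 = 1.0603

1.06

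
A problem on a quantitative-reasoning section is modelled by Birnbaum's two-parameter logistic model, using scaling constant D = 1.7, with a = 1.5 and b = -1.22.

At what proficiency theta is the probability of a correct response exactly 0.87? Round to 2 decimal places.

-0.47

P(theta) = 1 / (1 + exp(−D·a(theta − b)))
logit = ln(0.8700/0.1300) = 1.9010
theta = b + logit/(1.7·a) = -1.22 + 1.9010/2.5500 = -0.4745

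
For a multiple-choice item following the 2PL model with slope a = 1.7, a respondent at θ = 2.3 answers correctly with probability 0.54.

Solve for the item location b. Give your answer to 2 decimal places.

2.21

P(θ) = 1 / (1 + exp(−a(θ − b)))
logit(0.54) = ln(0.54/0.46) = 0.1603
b = θ − logit/(a) = 2.3 − 0.1603/1.7000 = 2.2057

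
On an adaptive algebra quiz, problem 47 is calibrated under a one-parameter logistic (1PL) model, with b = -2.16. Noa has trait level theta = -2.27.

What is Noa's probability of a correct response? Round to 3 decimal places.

0.473

P(theta) = 1 / (1 + exp(−(theta − b)))
Exponent: (-2.27 − (-2.16)) = -0.1100
1/(1 + e^{0.1100}) = 0.4725
P = 0.4725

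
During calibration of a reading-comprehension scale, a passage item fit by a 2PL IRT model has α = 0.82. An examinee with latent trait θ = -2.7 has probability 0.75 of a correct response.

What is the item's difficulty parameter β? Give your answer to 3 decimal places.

-4.040

P(θ) = 1 / (1 + exp(−α(θ − β)))
logit(0.75) = ln(0.75/0.25) = 1.0986
β = θ − logit/(α) = -2.7 − 1.0986/0.8200 = -4.0398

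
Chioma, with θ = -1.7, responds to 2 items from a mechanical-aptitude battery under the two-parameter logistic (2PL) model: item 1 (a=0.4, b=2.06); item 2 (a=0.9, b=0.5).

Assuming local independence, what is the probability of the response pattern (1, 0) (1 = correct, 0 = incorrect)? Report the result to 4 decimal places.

0.1598

P(θ) = 1 / (1 + exp(−a(θ − b)))
P_1 = 1/(1+e^{1.5040}) = 0.1818
P_2 = 1/(1+e^{1.9800}) = 0.1213
L = P_1 × (1−P_2) = 0.1818 × 0.8787 = 0.15977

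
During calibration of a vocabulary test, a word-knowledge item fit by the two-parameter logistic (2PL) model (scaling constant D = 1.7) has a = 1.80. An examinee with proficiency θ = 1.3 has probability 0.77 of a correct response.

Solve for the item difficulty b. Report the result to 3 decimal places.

P(θ) = 1 / (1 + exp(−D·a(θ − b)))
logit(0.77) = ln(0.77/0.23) = 1.2083
b = θ − logit/(1.7·a) = 1.3 − 1.2083/3.0600 = 0.9051

0.905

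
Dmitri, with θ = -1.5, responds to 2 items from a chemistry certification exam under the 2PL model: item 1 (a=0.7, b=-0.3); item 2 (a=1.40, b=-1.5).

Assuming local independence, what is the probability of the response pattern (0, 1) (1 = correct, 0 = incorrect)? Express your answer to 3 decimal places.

0.349

P(θ) = 1 / (1 + exp(−a(θ − b)))
P_1 = 1/(1+e^{0.8400}) = 0.3015
P_2 = 1/(1+e^{0.0000}) = 0.5000
L = (1−P_1) × P_2 = 0.6985 × 0.5000 = 0.34923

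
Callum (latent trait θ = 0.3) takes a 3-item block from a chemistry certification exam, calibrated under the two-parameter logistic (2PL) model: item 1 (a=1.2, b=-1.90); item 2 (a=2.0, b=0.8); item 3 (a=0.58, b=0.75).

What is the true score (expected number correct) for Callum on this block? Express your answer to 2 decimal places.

P(θ) = 1 / (1 + exp(−a(θ − b)))
P_1 = 1/(1+e^{-2.6400}) = 0.9334
P_2 = 1/(1+e^{1.0000}) = 0.2689
P_3 = 1/(1+e^{0.2610}) = 0.4351
E[score] = 0.9334 + 0.2689 + 0.4351 = 1.6375

1.64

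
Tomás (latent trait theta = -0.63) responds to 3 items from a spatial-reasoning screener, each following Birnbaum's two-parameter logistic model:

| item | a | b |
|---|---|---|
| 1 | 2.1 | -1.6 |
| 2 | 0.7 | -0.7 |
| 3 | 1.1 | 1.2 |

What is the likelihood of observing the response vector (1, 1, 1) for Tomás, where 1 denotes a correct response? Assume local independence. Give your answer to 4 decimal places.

P(theta) = 1 / (1 + exp(−a(theta − b)))
P_1 = 1/(1+e^{-2.0370}) = 0.8846
P_2 = 1/(1+e^{-0.0490}) = 0.5122
P_3 = 1/(1+e^{2.0130}) = 0.1178
L = P_1 × P_2 × P_3 = 0.8846 × 0.5122 × 0.1178 = 0.05340

0.0534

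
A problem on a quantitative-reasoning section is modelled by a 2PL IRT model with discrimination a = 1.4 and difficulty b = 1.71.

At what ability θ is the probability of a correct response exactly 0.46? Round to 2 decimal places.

1.60

P(θ) = 1 / (1 + exp(−a(θ − b)))
logit = ln(0.4600/0.5400) = -0.1603
θ = b + logit/(a) = 1.71 + (-0.1603)/1.4000 = 1.5955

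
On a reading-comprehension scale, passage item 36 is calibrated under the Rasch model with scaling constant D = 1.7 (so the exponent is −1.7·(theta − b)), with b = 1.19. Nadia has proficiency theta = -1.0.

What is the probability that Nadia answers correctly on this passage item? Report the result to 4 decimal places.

P(theta) = 1 / (1 + exp(−D·(theta − b)))
Exponent: 1.7 × (-1.0 − 1.19) = -3.7230
1/(1 + e^{3.7230}) = 0.0236
P = 0.0236

0.0236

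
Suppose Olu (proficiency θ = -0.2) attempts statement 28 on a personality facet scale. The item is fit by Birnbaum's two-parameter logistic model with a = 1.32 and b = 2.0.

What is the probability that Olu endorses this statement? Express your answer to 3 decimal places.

0.052

P(θ) = 1 / (1 + exp(−a(θ − b)))
Exponent: 1.32 × (-0.2 − 2.0) = -2.9040
1/(1 + e^{2.9040}) = 0.0520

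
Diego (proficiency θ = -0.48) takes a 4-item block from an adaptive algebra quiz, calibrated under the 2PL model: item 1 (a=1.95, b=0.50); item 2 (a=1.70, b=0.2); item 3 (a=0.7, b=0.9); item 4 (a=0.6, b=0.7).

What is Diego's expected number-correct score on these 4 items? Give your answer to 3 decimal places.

0.974

P(θ) = 1 / (1 + exp(−a(θ − b)))
P_1 = 1/(1+e^{1.9110}) = 0.1289
P_2 = 1/(1+e^{1.1560}) = 0.2394
P_3 = 1/(1+e^{0.9660}) = 0.2757
P_4 = 1/(1+e^{0.7080}) = 0.3300
E[score] = 0.1289 + 0.2394 + 0.2757 + 0.3300 = 0.9740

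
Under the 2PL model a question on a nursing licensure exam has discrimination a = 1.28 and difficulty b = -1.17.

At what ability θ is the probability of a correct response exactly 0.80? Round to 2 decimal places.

-0.09

P(θ) = 1 / (1 + exp(−a(θ − b)))
logit = ln(0.8000/0.2000) = 1.3863
θ = b + logit/(a) = -1.17 + 1.3863/1.2800 = -0.0870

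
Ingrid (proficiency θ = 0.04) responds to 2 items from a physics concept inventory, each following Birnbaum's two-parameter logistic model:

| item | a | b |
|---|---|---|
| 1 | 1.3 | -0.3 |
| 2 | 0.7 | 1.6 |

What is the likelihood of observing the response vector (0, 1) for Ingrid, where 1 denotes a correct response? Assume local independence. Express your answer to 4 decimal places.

P(θ) = 1 / (1 + exp(−a(θ − b)))
P_1 = 1/(1+e^{-0.4420}) = 0.6087
P_2 = 1/(1+e^{1.0920}) = 0.2512
L = (1−P_1) × P_2 = 0.3913 × 0.2512 = 0.09830

0.0983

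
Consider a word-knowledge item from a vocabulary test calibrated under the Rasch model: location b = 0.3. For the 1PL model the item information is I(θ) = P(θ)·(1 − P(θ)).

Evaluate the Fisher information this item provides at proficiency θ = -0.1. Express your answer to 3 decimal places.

P = 1/(1+e^{0.4000}) = 0.4013
P(1−P) = 0.4013 × 0.5987 = 0.2403
I = P(1−P) = 0.24026

0.240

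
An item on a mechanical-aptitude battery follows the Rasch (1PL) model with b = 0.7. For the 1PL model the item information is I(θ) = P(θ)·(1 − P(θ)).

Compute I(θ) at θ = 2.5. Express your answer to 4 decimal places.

P = 1/(1+e^{-1.8000}) = 0.8581
P(1−P) = 0.8581 × 0.1419 = 0.1217
I = P(1−P) = 0.12173

0.1217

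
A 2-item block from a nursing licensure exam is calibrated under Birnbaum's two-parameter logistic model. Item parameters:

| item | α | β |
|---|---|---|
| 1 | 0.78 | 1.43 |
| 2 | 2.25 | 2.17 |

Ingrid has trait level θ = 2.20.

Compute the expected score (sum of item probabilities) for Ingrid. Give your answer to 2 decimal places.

1.16

P(θ) = 1 / (1 + exp(−α(θ − β)))
P_1 = 1/(1+e^{-0.6006}) = 0.6458
P_2 = 1/(1+e^{-0.0675}) = 0.5169
E[score] = 0.6458 + 0.5169 = 1.1627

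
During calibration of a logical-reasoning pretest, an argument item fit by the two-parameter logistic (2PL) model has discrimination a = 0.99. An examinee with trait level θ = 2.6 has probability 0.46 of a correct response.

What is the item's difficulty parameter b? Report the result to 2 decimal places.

2.76

P(θ) = 1 / (1 + exp(−a(θ − b)))
logit(0.46) = ln(0.46/0.54) = -0.1603
b = θ − logit/(a) = 2.6 − (-0.1603)/0.9900 = 2.7620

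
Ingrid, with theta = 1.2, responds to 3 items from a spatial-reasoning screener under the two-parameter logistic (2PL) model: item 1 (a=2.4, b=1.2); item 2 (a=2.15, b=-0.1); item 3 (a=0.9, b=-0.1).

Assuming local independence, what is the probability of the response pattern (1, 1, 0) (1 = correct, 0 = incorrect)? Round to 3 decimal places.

0.112

P(theta) = 1 / (1 + exp(−a(theta − b)))
P_1 = 1/(1+e^{0.0000}) = 0.5000
P_2 = 1/(1+e^{-2.7950}) = 0.9424
P_3 = 1/(1+e^{-1.1700}) = 0.7631
L = P_1 × P_2 × (1−P_3) = 0.5000 × 0.9424 × 0.2369 = 0.11161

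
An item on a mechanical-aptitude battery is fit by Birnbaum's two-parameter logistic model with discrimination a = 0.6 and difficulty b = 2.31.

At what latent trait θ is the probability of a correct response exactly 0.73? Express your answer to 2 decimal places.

P(θ) = 1 / (1 + exp(−a(θ − b)))
logit = ln(0.7300/0.2700) = 0.9946
θ = b + logit/(a) = 2.31 + 0.9946/0.6000 = 3.9677

3.97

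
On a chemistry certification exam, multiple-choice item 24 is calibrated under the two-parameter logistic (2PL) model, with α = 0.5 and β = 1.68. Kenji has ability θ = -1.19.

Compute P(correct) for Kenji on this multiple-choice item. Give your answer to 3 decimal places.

0.192

P(θ) = 1 / (1 + exp(−α(θ − β)))
Exponent: 0.5 × (-1.19 − 1.68) = -1.4350
1/(1 + e^{1.4350}) = 0.1923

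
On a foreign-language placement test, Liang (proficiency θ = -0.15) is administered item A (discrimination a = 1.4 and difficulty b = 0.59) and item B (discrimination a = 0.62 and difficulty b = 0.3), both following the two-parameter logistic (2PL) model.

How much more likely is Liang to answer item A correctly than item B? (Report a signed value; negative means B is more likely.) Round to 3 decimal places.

-0.169

P(θ) = 1 / (1 + exp(−a(θ − b)))
P_A = 0.2619
P_B = 0.4307
P_A − P_B = -0.1688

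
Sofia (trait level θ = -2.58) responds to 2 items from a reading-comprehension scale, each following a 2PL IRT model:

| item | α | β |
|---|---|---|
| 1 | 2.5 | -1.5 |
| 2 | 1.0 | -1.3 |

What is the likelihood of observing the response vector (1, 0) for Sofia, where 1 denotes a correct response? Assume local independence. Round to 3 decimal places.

0.049

P(θ) = 1 / (1 + exp(−α(θ − β)))
P_1 = 1/(1+e^{2.7000}) = 0.0630
P_2 = 1/(1+e^{1.2800}) = 0.2176
L = P_1 × (1−P_2) = 0.0630 × 0.7824 = 0.04927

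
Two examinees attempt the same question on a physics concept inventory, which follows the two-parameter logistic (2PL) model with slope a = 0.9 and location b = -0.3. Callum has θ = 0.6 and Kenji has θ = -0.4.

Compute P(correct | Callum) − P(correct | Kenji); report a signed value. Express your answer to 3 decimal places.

P(θ) = 1 / (1 + exp(−a(θ − b)))
P(Callum) = 0.6921  [exponent 0.8100]
P(Kenji) = 0.4775  [exponent -0.0900]
Difference = 0.6921 − 0.4775 = 0.2146

0.215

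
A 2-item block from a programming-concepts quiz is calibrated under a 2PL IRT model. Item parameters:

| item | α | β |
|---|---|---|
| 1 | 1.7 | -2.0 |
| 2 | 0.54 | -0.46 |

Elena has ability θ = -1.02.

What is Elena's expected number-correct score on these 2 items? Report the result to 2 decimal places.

P(θ) = 1 / (1 + exp(−α(θ − β)))
P_1 = 1/(1+e^{-1.6660}) = 0.8410
P_2 = 1/(1+e^{0.3024}) = 0.4250
E[score] = 0.8410 + 0.4250 = 1.2660

1.27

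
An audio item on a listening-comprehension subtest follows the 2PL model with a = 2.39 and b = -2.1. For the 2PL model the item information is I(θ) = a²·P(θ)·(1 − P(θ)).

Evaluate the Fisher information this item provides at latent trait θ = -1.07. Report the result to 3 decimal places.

P = 1/(1+e^{-2.4617}) = 0.9214
P(1−P) = 0.9214 × 0.0786 = 0.0724
I = a² × P(1−P) = 2.39² × 0.0724 = 0.41362

0.414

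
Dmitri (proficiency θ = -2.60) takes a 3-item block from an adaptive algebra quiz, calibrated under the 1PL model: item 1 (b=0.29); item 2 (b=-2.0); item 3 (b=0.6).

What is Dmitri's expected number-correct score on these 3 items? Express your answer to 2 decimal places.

P(θ) = 1 / (1 + exp(−(θ − b)))
P_1 = 1/(1+e^{2.8900}) = 0.0527
P_2 = 1/(1+e^{0.6000}) = 0.3543
P_3 = 1/(1+e^{3.2000}) = 0.0392
E[score] = 0.0527 + 0.3543 + 0.0392 = 0.4462

0.45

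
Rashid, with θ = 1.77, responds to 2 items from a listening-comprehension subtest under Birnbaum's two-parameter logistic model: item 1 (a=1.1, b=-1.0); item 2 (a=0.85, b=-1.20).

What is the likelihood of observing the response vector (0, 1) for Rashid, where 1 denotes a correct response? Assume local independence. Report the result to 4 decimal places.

0.0420

P(θ) = 1 / (1 + exp(−a(θ − b)))
P_1 = 1/(1+e^{-3.0470}) = 0.9547
P_2 = 1/(1+e^{-2.5245}) = 0.9258
L = (1−P_1) × P_2 = 0.0453 × 0.9258 = 0.04198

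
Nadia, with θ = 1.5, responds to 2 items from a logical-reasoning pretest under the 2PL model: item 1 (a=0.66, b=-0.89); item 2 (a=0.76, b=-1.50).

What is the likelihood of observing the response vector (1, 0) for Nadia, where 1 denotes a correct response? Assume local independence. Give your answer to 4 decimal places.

P(θ) = 1 / (1 + exp(−a(θ − b)))
P_1 = 1/(1+e^{-1.5774}) = 0.8288
P_2 = 1/(1+e^{-2.2800}) = 0.9072
L = P_1 × (1−P_2) = 0.8288 × 0.0928 = 0.07691

0.0769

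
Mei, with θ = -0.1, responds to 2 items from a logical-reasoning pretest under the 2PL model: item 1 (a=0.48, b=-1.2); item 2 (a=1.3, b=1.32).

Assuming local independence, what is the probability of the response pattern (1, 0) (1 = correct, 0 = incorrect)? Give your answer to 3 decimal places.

0.543

P(θ) = 1 / (1 + exp(−a(θ − b)))
P_1 = 1/(1+e^{-0.5280}) = 0.6290
P_2 = 1/(1+e^{1.8460}) = 0.1363
L = P_1 × (1−P_2) = 0.6290 × 0.8637 = 0.54325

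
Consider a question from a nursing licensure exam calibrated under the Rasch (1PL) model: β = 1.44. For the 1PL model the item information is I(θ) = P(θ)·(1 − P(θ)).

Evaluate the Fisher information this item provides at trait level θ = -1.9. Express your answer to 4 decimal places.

0.0331

P = 1/(1+e^{3.3400}) = 0.0342
P(1−P) = 0.0342 × 0.9658 = 0.0331
I = P(1−P) = 0.03305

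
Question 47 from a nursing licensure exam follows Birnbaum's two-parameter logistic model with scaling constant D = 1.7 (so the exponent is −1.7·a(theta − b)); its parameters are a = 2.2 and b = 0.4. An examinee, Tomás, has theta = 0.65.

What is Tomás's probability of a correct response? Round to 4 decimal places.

P(theta) = 1 / (1 + exp(−D·a(theta − b)))
Exponent: 1.7 × 2.2 × (0.65 − 0.4) = 0.9350
1/(1 + e^{-0.9350}) = 0.7181
P = 0.7181

0.7181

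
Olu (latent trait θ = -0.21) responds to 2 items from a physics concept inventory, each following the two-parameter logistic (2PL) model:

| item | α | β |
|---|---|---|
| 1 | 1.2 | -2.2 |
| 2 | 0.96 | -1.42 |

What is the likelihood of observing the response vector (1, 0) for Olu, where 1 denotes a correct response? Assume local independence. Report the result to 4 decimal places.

P(θ) = 1 / (1 + exp(−α(θ − β)))
P_1 = 1/(1+e^{-2.3880}) = 0.9159
P_2 = 1/(1+e^{-1.1616}) = 0.7616
L = P_1 × (1−P_2) = 0.9159 × 0.2384 = 0.21833

0.2183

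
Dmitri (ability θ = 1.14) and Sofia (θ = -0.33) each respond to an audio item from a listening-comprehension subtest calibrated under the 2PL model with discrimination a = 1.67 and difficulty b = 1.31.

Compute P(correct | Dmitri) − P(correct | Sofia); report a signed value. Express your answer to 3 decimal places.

P(θ) = 1 / (1 + exp(−a(θ − b)))
P(Dmitri) = 0.4295  [exponent -0.2839]
P(Sofia) = 0.0607  [exponent -2.7388]
Difference = 0.4295 − 0.0607 = 0.3688

0.369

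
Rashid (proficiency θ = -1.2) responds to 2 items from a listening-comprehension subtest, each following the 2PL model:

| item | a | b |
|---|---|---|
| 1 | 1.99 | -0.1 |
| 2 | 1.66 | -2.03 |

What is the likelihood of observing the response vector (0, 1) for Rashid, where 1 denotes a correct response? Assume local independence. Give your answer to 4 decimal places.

P(θ) = 1 / (1 + exp(−a(θ − b)))
P_1 = 1/(1+e^{2.1890}) = 0.1007
P_2 = 1/(1+e^{-1.3778}) = 0.7986
L = (1−P_1) × P_2 = 0.8993 × 0.7986 = 0.71818

0.7182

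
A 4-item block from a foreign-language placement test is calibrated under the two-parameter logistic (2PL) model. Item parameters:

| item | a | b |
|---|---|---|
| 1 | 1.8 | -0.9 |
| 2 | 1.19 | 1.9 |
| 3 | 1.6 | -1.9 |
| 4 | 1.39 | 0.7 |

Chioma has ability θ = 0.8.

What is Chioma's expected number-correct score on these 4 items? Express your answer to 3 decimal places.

P(θ) = 1 / (1 + exp(−a(θ − b)))
P_1 = 1/(1+e^{-3.0600}) = 0.9552
P_2 = 1/(1+e^{1.3090}) = 0.2127
P_3 = 1/(1+e^{-4.3200}) = 0.9869
P_4 = 1/(1+e^{-0.1390}) = 0.5347
E[score] = 0.9552 + 0.2127 + 0.9869 + 0.5347 = 2.6894

2.689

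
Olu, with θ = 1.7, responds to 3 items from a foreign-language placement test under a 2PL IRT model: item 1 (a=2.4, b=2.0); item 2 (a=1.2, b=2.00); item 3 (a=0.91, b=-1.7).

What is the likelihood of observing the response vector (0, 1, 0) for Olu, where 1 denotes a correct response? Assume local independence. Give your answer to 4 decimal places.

P(θ) = 1 / (1 + exp(−a(θ − b)))
P_1 = 1/(1+e^{0.7200}) = 0.3274
P_2 = 1/(1+e^{0.3600}) = 0.4110
P_3 = 1/(1+e^{-3.0940}) = 0.9566
L = (1−P_1) × P_2 × (1−P_3) = 0.6726 × 0.4110 × 0.0434 = 0.01198

0.0120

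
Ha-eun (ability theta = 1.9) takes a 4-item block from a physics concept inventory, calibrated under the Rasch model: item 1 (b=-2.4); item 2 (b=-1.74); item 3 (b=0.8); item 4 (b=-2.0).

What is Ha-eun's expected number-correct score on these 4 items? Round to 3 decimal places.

3.691

P(theta) = 1 / (1 + exp(−(theta − b)))
P_1 = 1/(1+e^{-4.3000}) = 0.9866
P_2 = 1/(1+e^{-3.6400}) = 0.9744
P_3 = 1/(1+e^{-1.1000}) = 0.7503
P_4 = 1/(1+e^{-3.9000}) = 0.9802
E[score] = 0.9866 + 0.9744 + 0.7503 + 0.9802 = 3.6915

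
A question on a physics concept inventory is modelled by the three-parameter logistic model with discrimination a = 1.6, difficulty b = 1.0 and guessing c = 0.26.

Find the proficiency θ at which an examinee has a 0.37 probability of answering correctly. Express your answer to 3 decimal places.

-0.091

P(θ) = c + (1 − c) · 1 / (1 + exp(−a(θ − b)))
Remove guessing floor: (0.37 − 0.26)/(1 − 0.26) = 0.1486
logit = ln(0.1486/0.8514) = -1.7452
θ = b + logit/(a) = 1.0 + (-1.7452)/1.6000 = -0.0908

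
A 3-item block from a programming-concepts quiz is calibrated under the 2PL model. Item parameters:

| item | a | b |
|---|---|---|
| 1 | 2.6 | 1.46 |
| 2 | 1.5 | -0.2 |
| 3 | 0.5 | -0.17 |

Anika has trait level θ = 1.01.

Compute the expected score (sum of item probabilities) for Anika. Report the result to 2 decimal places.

P(θ) = 1 / (1 + exp(−a(θ − b)))
P_1 = 1/(1+e^{1.1700}) = 0.2369
P_2 = 1/(1+e^{-1.8150}) = 0.8600
P_3 = 1/(1+e^{-0.5900}) = 0.6434
E[score] = 0.2369 + 0.8600 + 0.6434 = 1.7402

1.74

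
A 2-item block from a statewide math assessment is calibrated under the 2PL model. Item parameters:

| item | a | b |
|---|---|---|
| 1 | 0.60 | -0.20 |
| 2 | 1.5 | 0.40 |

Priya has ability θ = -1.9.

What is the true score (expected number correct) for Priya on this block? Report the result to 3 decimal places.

0.296

P(θ) = 1 / (1 + exp(−a(θ − b)))
P_1 = 1/(1+e^{1.0200}) = 0.2650
P_2 = 1/(1+e^{3.4500}) = 0.0308
E[score] = 0.2650 + 0.0308 = 0.2958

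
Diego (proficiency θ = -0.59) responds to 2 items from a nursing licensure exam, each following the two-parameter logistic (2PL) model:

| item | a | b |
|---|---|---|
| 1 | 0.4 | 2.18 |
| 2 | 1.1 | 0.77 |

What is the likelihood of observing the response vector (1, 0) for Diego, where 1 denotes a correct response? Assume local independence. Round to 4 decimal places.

P(θ) = 1 / (1 + exp(−a(θ − b)))
P_1 = 1/(1+e^{1.1080}) = 0.2482
P_2 = 1/(1+e^{1.4960}) = 0.1830
L = P_1 × (1−P_2) = 0.2482 × 0.8170 = 0.20281

0.2028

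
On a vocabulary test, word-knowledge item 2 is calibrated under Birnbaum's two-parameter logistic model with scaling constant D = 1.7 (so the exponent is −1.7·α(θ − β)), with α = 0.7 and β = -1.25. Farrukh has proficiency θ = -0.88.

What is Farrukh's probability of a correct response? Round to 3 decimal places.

0.608

P(θ) = 1 / (1 + exp(−D·α(θ − β)))
Exponent: 1.7 × 0.7 × (-0.88 − (-1.25)) = 0.4403
1/(1 + e^{-0.4403}) = 0.6083
P = 0.6083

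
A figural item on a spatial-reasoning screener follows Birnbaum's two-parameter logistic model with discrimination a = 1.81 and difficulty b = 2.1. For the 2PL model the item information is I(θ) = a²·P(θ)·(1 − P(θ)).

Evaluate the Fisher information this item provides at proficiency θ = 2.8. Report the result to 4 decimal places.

0.5618

P = 1/(1+e^{-1.2670}) = 0.7802
P(1−P) = 0.7802 × 0.2198 = 0.1715
I = a² × P(1−P) = 1.81² × 0.1715 = 0.56176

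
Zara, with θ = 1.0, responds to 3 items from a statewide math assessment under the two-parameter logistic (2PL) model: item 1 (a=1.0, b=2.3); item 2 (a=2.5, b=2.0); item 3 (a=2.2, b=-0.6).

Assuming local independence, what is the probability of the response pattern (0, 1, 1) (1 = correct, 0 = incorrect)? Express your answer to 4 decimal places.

0.0579

P(θ) = 1 / (1 + exp(−a(θ − b)))
P_1 = 1/(1+e^{1.3000}) = 0.2142
P_2 = 1/(1+e^{2.5000}) = 0.0759
P_3 = 1/(1+e^{-3.5200}) = 0.9713
L = (1−P_1) × P_2 × P_3 = 0.7858 × 0.0759 × 0.9713 = 0.05790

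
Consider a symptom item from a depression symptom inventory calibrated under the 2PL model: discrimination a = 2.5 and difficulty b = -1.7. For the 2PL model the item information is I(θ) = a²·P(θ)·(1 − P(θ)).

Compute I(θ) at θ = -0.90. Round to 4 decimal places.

0.6562

P = 1/(1+e^{-2.0000}) = 0.8808
P(1−P) = 0.8808 × 0.1192 = 0.1050
I = a² × P(1−P) = 2.5² × 0.1050 = 0.65621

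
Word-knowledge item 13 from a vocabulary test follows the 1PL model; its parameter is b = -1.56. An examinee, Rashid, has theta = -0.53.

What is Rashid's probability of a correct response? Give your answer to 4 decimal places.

0.7369

P(theta) = 1 / (1 + exp(−(theta − b)))
Exponent: (-0.53 − (-1.56)) = 1.0300
1/(1 + e^{-1.0300}) = 0.7369
P = 0.7369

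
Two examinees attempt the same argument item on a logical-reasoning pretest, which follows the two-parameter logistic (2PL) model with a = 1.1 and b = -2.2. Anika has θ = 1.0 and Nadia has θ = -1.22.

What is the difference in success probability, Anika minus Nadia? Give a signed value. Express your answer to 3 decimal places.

0.225

P(θ) = 1 / (1 + exp(−a(θ − b)))
P(Anika) = 0.9713  [exponent 3.5200]
P(Nadia) = 0.7461  [exponent 1.0780]
Difference = 0.9713 − 0.7461 = 0.2251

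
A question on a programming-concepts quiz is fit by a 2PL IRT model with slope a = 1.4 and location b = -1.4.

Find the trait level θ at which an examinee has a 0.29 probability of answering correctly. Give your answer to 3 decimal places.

-2.040

P(θ) = 1 / (1 + exp(−a(θ − b)))
logit = ln(0.2900/0.7100) = -0.8954
θ = b + logit/(a) = -1.4 + (-0.8954)/1.4000 = -2.0396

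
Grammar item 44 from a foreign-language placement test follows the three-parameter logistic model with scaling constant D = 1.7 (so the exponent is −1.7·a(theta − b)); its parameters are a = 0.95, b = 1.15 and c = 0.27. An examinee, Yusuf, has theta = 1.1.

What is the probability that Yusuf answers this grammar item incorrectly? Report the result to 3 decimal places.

0.380

P(theta) = c + (1 − c) · 1 / (1 + exp(−D·a(theta − b)))
Exponent: 1.7 × 0.95 × (1.1 − 1.15) = -0.0807
1/(1 + e^{0.0807}) = 0.4798
P = 0.27 + 0.73 × 0.4798 = 0.6203
P(incorrect) = 1 − 0.6203 = 0.3797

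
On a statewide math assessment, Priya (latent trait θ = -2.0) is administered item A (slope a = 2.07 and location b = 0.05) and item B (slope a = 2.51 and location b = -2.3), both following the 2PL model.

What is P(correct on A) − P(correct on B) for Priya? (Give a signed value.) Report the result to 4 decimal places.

-0.6657

P(θ) = 1 / (1 + exp(−a(θ − b)))
P_A = 0.0142
P_B = 0.6798
P_A − P_B = -0.6657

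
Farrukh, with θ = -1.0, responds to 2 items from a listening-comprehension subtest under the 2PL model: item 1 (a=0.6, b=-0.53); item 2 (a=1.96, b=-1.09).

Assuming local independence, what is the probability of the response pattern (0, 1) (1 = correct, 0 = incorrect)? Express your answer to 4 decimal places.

P(θ) = 1 / (1 + exp(−a(θ − b)))
P_1 = 1/(1+e^{0.2820}) = 0.4300
P_2 = 1/(1+e^{-0.1764}) = 0.5440
L = (1−P_1) × P_2 = 0.5700 × 0.5440 = 0.31009

0.3101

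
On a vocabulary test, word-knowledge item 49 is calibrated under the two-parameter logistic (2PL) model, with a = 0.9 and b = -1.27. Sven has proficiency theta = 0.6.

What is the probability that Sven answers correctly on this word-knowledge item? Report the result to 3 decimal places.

0.843

P(theta) = 1 / (1 + exp(−a(theta − b)))
Exponent: 0.9 × (0.6 − (-1.27)) = 1.6830
1/(1 + e^{-1.6830}) = 0.8433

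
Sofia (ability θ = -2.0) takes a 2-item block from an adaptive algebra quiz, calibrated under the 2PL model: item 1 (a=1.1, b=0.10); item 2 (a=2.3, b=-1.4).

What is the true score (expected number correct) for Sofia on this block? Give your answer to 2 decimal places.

P(θ) = 1 / (1 + exp(−a(θ − b)))
P_1 = 1/(1+e^{2.3100}) = 0.0903
P_2 = 1/(1+e^{1.3800}) = 0.2010
E[score] = 0.0903 + 0.2010 = 0.2913

0.29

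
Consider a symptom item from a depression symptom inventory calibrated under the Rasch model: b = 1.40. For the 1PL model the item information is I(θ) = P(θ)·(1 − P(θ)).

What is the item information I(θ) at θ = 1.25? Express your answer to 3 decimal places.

P = 1/(1+e^{0.1500}) = 0.4626
P(1−P) = 0.4626 × 0.5374 = 0.2486
I = P(1−P) = 0.24860

0.249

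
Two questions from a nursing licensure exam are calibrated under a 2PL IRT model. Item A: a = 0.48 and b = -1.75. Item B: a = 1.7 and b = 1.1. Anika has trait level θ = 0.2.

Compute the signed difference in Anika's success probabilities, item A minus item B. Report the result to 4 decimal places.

P(θ) = 1 / (1 + exp(−a(θ − b)))
P_A = 0.7183
P_B = 0.1780
P_A − P_B = 0.5403

0.5403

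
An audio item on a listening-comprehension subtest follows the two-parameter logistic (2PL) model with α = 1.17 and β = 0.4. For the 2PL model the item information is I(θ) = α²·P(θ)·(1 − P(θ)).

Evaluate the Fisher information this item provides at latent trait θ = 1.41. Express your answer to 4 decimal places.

P = 1/(1+e^{-1.1817}) = 0.7653
P(1−P) = 0.7653 × 0.2347 = 0.1796
I = α² × P(1−P) = 1.17² × 0.1796 = 0.24591

0.2459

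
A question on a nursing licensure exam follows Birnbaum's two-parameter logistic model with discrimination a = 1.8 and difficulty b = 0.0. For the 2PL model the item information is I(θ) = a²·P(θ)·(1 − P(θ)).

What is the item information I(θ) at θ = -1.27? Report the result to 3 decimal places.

P = 1/(1+e^{2.2860}) = 0.0923
P(1−P) = 0.0923 × 0.9077 = 0.0838
I = a² × P(1−P) = 1.8² × 0.0838 = 0.27142

0.271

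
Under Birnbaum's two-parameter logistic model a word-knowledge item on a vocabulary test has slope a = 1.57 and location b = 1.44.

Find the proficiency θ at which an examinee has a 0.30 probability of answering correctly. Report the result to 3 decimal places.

P(θ) = 1 / (1 + exp(−a(θ − b)))
logit = ln(0.3000/0.7000) = -0.8473
θ = b + logit/(a) = 1.44 + (-0.8473)/1.5700 = 0.9003

0.900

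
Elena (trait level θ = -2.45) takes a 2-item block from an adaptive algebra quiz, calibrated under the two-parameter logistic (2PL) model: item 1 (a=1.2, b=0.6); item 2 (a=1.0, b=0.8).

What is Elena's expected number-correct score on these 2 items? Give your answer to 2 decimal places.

P(θ) = 1 / (1 + exp(−a(θ − b)))
P_1 = 1/(1+e^{3.6600}) = 0.0251
P_2 = 1/(1+e^{3.2500}) = 0.0373
E[score] = 0.0251 + 0.0373 = 0.0624

0.06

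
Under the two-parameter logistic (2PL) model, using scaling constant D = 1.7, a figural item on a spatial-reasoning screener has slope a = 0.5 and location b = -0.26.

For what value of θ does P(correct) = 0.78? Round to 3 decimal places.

1.229

P(θ) = 1 / (1 + exp(−D·a(θ − b)))
logit = ln(0.7800/0.2200) = 1.2657
θ = b + logit/(1.7·a) = -0.26 + 1.2657/0.8500 = 1.2290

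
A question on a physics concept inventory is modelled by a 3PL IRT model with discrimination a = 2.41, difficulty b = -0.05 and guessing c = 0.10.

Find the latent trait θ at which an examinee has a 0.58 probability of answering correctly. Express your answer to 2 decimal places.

0.01

P(θ) = c + (1 − c) · 1 / (1 + exp(−a(θ − b)))
Remove guessing floor: (0.58 − 0.10)/(1 − 0.10) = 0.5333
logit = ln(0.5333/0.4667) = 0.1335
θ = b + logit/(a) = -0.05 + 0.1335/2.4100 = 0.0054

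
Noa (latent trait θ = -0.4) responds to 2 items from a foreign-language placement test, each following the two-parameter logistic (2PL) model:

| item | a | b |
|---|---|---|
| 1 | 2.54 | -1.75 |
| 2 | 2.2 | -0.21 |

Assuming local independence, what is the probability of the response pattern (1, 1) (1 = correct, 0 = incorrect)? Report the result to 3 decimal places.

P(θ) = 1 / (1 + exp(−a(θ − b)))
P_1 = 1/(1+e^{-3.4290}) = 0.9686
P_2 = 1/(1+e^{0.4180}) = 0.3970
L = P_1 × P_2 = 0.9686 × 0.3970 = 0.38453

0.385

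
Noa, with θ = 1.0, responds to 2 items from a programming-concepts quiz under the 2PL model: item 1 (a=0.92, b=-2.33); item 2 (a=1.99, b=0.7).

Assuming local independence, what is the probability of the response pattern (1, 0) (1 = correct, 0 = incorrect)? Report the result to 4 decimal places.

0.3392

P(θ) = 1 / (1 + exp(−a(θ − b)))
P_1 = 1/(1+e^{-3.0636}) = 0.9554
P_2 = 1/(1+e^{-0.5970}) = 0.6450
L = P_1 × (1−P_2) = 0.9554 × 0.3550 = 0.33918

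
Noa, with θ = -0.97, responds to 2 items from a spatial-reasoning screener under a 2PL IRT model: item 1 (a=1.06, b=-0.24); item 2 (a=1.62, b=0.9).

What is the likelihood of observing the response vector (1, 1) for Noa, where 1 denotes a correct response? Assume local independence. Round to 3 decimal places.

0.015

P(θ) = 1 / (1 + exp(−a(θ − b)))
P_1 = 1/(1+e^{0.7738}) = 0.3157
P_2 = 1/(1+e^{3.0294}) = 0.0461
L = P_1 × P_2 = 0.3157 × 0.0461 = 0.01456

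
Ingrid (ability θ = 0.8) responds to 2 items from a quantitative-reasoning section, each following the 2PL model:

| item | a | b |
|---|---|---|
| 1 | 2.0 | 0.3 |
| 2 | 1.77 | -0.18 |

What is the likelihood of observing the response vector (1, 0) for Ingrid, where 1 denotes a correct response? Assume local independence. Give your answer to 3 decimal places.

P(θ) = 1 / (1 + exp(−a(θ − b)))
P_1 = 1/(1+e^{-1.0000}) = 0.7311
P_2 = 1/(1+e^{-1.7346}) = 0.8500
L = P_1 × (1−P_2) = 0.7311 × 0.1500 = 0.10966

0.110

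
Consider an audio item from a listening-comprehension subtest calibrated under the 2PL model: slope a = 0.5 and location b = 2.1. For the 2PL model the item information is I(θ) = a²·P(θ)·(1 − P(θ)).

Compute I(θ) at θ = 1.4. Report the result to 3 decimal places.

0.061

P = 1/(1+e^{0.3500}) = 0.4134
P(1−P) = 0.4134 × 0.5866 = 0.2425
I = a² × P(1−P) = 0.5² × 0.2425 = 0.06062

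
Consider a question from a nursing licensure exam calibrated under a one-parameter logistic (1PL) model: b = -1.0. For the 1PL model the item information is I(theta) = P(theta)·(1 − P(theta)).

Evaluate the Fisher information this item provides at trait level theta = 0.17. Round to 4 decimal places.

0.1808

P = 1/(1+e^{-1.1700}) = 0.7631
P(1−P) = 0.7631 × 0.2369 = 0.1808
I = P(1−P) = 0.18075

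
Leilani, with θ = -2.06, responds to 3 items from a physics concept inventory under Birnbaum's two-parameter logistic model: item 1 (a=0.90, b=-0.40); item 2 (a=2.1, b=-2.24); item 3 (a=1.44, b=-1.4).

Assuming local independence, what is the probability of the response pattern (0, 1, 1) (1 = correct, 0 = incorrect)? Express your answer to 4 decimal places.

P(θ) = 1 / (1 + exp(−a(θ − b)))
P_1 = 1/(1+e^{1.4940}) = 0.1833
P_2 = 1/(1+e^{-0.3780}) = 0.5934
P_3 = 1/(1+e^{0.9504}) = 0.2788
L = (1−P_1) × P_2 × P_3 = 0.8167 × 0.5934 × 0.2788 = 0.13511

0.1351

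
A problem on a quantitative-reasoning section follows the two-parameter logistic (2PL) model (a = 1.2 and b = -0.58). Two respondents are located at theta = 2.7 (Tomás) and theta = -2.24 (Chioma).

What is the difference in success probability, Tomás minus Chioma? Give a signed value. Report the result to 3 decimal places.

P(theta) = 1 / (1 + exp(−a(theta − b)))
P(Tomás) = 0.9808  [exponent 3.9360]
P(Chioma) = 0.1200  [exponent -1.9920]
Difference = 0.9808 − 0.1200 = 0.8608

0.861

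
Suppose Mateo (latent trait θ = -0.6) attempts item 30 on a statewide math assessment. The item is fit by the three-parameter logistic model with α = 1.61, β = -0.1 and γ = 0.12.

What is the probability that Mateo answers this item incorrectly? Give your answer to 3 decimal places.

P(θ) = γ + (1 − γ) · 1 / (1 + exp(−α(θ − β)))
Exponent: 1.61 × (-0.6 − (-0.1)) = -0.8050
1/(1 + e^{0.8050}) = 0.3090
P = 0.12 + 0.88 × 0.3090 = 0.3919
P(incorrect) = 1 − 0.3919 = 0.6081

0.608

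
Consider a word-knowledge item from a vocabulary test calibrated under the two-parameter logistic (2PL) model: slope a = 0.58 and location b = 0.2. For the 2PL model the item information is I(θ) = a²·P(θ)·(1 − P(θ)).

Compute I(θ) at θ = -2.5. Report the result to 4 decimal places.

P = 1/(1+e^{1.5660}) = 0.1728
P(1−P) = 0.1728 × 0.8272 = 0.1429
I = a² × P(1−P) = 0.58² × 0.1429 = 0.04808

0.0481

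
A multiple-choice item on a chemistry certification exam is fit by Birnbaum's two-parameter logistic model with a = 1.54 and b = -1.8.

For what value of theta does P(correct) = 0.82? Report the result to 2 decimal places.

P(theta) = 1 / (1 + exp(−a(theta − b)))
logit = ln(0.8200/0.1800) = 1.5163
theta = b + logit/(a) = -1.8 + 1.5163/1.5400 = -0.8154

-0.82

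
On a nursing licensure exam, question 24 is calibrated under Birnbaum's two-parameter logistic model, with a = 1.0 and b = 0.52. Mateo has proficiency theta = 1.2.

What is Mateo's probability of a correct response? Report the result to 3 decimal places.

0.664

P(theta) = 1 / (1 + exp(−a(theta − b)))
Exponent: 1.0 × (1.2 − 0.52) = 0.6800
1/(1 + e^{-0.6800}) = 0.6637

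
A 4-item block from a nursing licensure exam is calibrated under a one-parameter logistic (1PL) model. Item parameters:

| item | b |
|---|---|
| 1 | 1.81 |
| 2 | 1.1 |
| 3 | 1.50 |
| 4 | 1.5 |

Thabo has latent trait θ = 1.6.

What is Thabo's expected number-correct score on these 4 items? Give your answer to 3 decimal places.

P(θ) = 1 / (1 + exp(−(θ − b)))
P_1 = 1/(1+e^{0.2100}) = 0.4477
P_2 = 1/(1+e^{-0.5000}) = 0.6225
P_3 = 1/(1+e^{-0.1000}) = 0.5250
P_4 = 1/(1+e^{-0.1000}) = 0.5250
E[score] = 0.4477 + 0.6225 + 0.5250 + 0.5250 = 2.1201

2.120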